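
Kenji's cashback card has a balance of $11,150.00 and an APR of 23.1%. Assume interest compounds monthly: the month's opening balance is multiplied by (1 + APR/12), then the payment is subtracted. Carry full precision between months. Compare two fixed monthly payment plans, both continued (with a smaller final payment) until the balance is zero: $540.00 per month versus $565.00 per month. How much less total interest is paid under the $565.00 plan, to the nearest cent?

$189.25

Monthly rate r = 23.1%/12 = 1.925% = 0.01925.
At $540.00/mo: n = ⌈−ln(1 − rB₀/P)/ln(1+r)⌉ = 27 payments (last $309.55); total interest = total paid − $11,150.00 = $3,199.55.
At $565.00/mo: 26 payments (last $35.30); total interest $3,010.30.
Interest saved = $3,199.55 − $3,010.30 = $189.25.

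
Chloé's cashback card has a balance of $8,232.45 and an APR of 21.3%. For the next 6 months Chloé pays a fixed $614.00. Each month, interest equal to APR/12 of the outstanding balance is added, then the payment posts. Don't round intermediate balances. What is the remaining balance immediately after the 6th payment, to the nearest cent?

$5,297.65

Monthly rate r = 21.3%/12 = 1.775% = 0.01775.
Each month: B ← B·(1+r) − $614.00.
Month 1: interest $146.13; balance after payment $7,764.58.
Month 2: interest $137.82; balance after payment $7,288.40.
Month 3: interest $129.37; balance after payment $6,803.77.
Month 4: interest $120.77; balance after payment $6,310.53.
Month 5: interest $112.01; balance after payment $5,808.55.
Month 6: interest $103.10; balance after payment $5,297.65.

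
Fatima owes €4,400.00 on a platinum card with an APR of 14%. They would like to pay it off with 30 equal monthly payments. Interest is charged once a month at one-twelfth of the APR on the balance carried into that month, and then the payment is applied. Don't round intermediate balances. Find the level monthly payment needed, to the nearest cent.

€174.67

Monthly rate r = 14%/12 = 1.16667% = 0.0116667.
Level-payment amortization: P = B₀·r / (1 − (1+r)^(−n)) = 4400.00·0.0116667 / (1 − 1.01167^(−30)).
Denominator 1 − (1+r)^(−30) = 0.293882818.
P = 51.3333 / 0.293882818 ≈ 174.67.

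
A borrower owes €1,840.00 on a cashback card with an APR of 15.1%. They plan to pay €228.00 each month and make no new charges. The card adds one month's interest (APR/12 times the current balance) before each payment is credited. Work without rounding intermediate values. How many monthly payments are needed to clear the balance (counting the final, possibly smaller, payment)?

Monthly rate r = 15.1%/12 = 1.25833% = 0.0125833.
Recurrence: B ← B·(1+r) − €228.00.
Month 1: interest €23.15; balance after payment €1,635.15.
Month 2: interest €20.58; balance after payment €1,427.73.
Closed form: n = −ln(1 − rB₀/P)/ln(1+r) = −ln(0.89845)/ln(1.01258) ≈ 8.563, so the balance reaches zero during payment 9.

9 months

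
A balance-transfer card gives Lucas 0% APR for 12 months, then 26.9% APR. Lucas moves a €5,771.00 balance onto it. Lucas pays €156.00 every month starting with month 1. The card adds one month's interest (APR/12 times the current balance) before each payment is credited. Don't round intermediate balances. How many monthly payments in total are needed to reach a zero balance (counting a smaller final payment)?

50 months

Promo months 1–12 at r₀ = 0%/12 = 0; months 13+ at r₁ = 26.9%/12 = 0.0224167.
After month 12 (no interest yet): B = €5,771.00 − 12·€156.00 = €3,899.00.
Then at r₁ with €156.00/mo: n₂ = −ln(1 − r₁·B/P)/ln(1+r₁) ≈ 37.06 → 38 more payments.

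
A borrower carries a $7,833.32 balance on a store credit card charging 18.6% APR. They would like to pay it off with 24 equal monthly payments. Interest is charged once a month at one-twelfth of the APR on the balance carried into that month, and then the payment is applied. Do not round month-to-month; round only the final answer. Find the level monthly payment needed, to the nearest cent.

Monthly rate r = 18.6%/12 = 1.55% = 0.0155.
Level-payment amortization: P = B₀·r / (1 − (1+r)^(−n)) = 7833.32·0.0155 / (1 − 1.0155^(−24)).
Denominator 1 − (1+r)^(−24) = 0.308675841.
P = 121.416 / 0.308675841 ≈ 393.35.

$393.35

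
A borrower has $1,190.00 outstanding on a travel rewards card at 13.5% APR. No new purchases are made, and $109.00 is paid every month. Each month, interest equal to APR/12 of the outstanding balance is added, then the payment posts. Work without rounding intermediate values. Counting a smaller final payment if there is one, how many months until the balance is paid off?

12 months

Monthly rate r = 13.5%/12 = 1.125% = 0.01125.
Recurrence: B ← B·(1+r) − $109.00.
Month 1: interest $13.39; balance after payment $1,094.39.
Month 2: interest $12.31; balance after payment $997.70.
Closed form: n = −ln(1 − rB₀/P)/ln(1+r) = −ln(0.87718)/ln(1.01125) ≈ 11.714, so the balance reaches zero during payment 12.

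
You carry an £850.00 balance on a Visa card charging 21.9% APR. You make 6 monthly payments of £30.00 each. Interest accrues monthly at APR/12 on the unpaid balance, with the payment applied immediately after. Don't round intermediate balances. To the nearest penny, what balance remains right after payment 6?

£759.01

Monthly rate r = 21.9%/12 = 1.825% = 0.01825.
Each month: B ← B·(1+r) − £30.00.
Month 1: interest £15.51; balance after payment £835.51.
Month 2: interest £15.25; balance after payment £820.76.
Month 3: interest £14.98; balance after payment £805.74.
Month 4: interest £14.70; balance after payment £790.44.
Month 5: interest £14.43; balance after payment £774.87.
Month 6: interest £14.14; balance after payment £759.01.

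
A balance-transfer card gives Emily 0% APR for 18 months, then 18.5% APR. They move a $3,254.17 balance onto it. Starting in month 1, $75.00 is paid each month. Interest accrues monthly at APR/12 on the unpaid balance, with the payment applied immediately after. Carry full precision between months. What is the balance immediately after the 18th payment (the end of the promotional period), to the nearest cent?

$1,904.17

Promo months 1–18 at r₀ = 0%/12 = 0; months 19+ at r₁ = 18.5%/12 = 0.0154167.
After month 18 (no interest yet): B = $3,254.17 − 18·$75.00 = $1,904.17.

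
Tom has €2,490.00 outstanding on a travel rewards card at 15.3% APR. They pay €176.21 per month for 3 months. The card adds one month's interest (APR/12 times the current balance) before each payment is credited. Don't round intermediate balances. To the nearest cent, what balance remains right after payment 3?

€2,051.06

Monthly rate r = 15.3%/12 = 1.275% = 0.01275.
Each month: B ← B·(1+r) − €176.21.
Month 1: interest €31.75; balance after payment €2,345.54.
Month 2: interest €29.91; balance after payment €2,199.23.
Month 3: interest €28.04; balance after payment €2,051.06.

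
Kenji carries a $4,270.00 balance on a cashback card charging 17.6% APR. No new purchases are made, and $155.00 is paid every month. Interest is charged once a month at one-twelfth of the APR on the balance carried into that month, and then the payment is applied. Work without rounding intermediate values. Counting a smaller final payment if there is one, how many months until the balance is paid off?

36 payments

Monthly rate r = 17.6%/12 = 1.46667% = 0.0146667.
Recurrence: B ← B·(1+r) − $155.00.
Month 1: interest $62.63; balance after payment $4,177.63.
Month 2: interest $61.27; balance after payment $4,083.90.
Closed form: n = −ln(1 − rB₀/P)/ln(1+r) = −ln(0.59596)/ln(1.01467) ≈ 35.548, so the balance reaches zero during payment 36.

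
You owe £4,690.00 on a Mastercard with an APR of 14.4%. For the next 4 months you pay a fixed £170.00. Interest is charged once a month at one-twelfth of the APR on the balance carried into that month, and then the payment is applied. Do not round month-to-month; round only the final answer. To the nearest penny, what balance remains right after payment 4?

£4,226.87

Monthly rate r = 14.4%/12 = 1.2% = 0.012.
Each month: B ← B·(1+r) − £170.00.
Month 1: interest £56.28; balance after payment £4,576.28.
Month 2: interest £54.92; balance after payment £4,461.20.
Month 3: interest £53.53; balance after payment £4,344.73.
Month 4: interest £52.14; balance after payment £4,226.87.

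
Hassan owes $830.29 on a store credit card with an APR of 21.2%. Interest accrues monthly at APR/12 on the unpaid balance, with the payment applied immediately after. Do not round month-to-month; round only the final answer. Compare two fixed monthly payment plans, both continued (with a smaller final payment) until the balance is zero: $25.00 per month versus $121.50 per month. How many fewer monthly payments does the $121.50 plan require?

43 fewer payments

Monthly rate r = 21.2%/12 = 1.76667% = 0.0176667.
At $25.00/mo: n = ⌈−ln(1 − rB₀/P)/ln(1+r)⌉ = 51 payments (last $11.55); total interest = total paid − $830.29 = $431.26.
At $121.50/mo: 8 payments (last $42.38); total interest $62.59.
Payments saved = 51 − 8 = 43.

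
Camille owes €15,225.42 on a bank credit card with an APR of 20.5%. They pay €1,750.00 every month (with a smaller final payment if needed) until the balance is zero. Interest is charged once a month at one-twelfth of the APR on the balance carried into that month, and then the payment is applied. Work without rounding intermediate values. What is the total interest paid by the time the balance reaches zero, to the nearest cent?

€1,401.88

Monthly rate r = 20.5%/12 = 1.70833% = 0.0170833.
Payoff takes n = ⌈−ln(1 − rB₀/P)/ln(1+r)⌉ = ⌈9.499⌉ = 10 payments; the last is €877.30.
Total paid = 9·€1,750.00 + €877.30 = €16,627.30.
Total interest = total paid − principal = €16,627.30 − €15,225.42 = €1,401.88.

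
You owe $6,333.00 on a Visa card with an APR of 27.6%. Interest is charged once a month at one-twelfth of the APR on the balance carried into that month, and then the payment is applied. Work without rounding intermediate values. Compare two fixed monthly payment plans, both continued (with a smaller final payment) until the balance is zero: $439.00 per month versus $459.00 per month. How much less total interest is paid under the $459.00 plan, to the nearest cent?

$77.59

Monthly rate r = 27.6%/12 = 2.3% = 0.023.
At $439.00/mo: n = ⌈−ln(1 − rB₀/P)/ln(1+r)⌉ = 18 payments (last $321.31); total interest = total paid − $6,333.00 = $1,451.31.
At $459.00/mo: 17 payments (last $362.72); total interest $1,373.72.
Interest saved = $1,451.31 − $1,373.72 = $77.59.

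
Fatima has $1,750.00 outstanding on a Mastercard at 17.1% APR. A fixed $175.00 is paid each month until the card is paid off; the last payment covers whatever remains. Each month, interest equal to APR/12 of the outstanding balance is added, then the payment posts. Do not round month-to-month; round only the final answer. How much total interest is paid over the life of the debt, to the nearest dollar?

Monthly rate r = 17.1%/12 = 1.425% = 0.01425.
Payoff takes n = ⌈−ln(1 − rB₀/P)/ln(1+r)⌉ = ⌈10.865⌉ = 11 payments; the last is $151.53.
Total paid = 10·$175.00 + $151.53 = $1,901.53.
Total interest = total paid − principal = $1,901.53 − $1,750.00 = $151.53.

$152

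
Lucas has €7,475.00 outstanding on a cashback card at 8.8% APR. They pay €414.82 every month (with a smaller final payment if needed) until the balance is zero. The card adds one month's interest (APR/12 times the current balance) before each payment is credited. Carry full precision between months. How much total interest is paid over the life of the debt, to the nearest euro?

Monthly rate r = 8.8%/12 = 0.733333% = 0.00733333.
Payoff takes n = ⌈−ln(1 − rB₀/P)/ln(1+r)⌉ = ⌈19.398⌉ = 20 payments; the last is €165.37.
Total paid = 19·€414.82 + €165.37 = €8,046.95.
Total interest = total paid − principal = €8,046.95 − €7,475.00 = €571.95.

€572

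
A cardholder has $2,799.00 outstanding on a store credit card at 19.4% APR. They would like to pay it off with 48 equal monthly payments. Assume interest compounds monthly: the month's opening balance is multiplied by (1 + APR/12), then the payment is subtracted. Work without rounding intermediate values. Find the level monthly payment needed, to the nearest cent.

$84.28

Monthly rate r = 19.4%/12 = 1.61667% = 0.0161667.
Level-payment amortization: P = B₀·r / (1 − (1+r)^(−n)) = 2799.00·0.0161667 / (1 − 1.01617^(−48)).
Denominator 1 − (1+r)^(−48) = 0.536891601.
P = 45.2505 / 0.536891601 ≈ 84.28.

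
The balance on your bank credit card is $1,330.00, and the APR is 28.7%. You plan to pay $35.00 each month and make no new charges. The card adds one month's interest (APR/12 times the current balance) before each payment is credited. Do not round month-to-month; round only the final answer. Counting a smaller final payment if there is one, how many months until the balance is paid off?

102 months

Monthly rate r = 28.7%/12 = 2.39167% = 0.0239167.
Recurrence: B ← B·(1+r) − $35.00.
Month 1: interest $31.81; balance after payment $1,326.81.
Month 2: interest $31.73; balance after payment $1,323.54.
Closed form: n = −ln(1 − rB₀/P)/ln(1+r) = −ln(0.091167)/ln(1.02392) ≈ 101.335, so the balance reaches zero during payment 102.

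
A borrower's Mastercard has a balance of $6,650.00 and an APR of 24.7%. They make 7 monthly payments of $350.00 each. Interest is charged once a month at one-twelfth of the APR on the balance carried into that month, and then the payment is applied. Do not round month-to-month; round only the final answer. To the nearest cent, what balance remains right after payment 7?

$5,062.81

Monthly rate r = 24.7%/12 = 2.05833% = 0.0205833.
Each month: B ← B·(1+r) − $350.00.
Month 1: interest $136.88; balance after payment $6,436.88.
Month 2: interest $132.49; balance after payment $6,219.37.
Month 3: interest $128.02; balance after payment $5,997.39.
Month 4: interest $123.45; balance after payment $5,770.83.
Month 5: interest $118.78; balance after payment $5,539.62.
Month 6: interest $114.02; balance after payment $5,303.64.
Month 7: interest $109.17; balance after payment $5,062.81.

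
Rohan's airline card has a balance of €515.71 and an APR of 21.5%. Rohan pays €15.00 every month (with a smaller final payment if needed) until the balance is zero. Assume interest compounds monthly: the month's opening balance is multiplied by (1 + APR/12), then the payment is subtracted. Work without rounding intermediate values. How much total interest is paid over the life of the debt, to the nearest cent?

€292.73

Monthly rate r = 21.5%/12 = 1.79167% = 0.0179167.
Payoff takes n = ⌈−ln(1 − rB₀/P)/ln(1+r)⌉ = ⌈53.895⌉ = 54 payments; the last is €13.44.
Total paid = 53·€15.00 + €13.44 = €808.44.
Total interest = total paid − principal = €808.44 − €515.71 = €292.73.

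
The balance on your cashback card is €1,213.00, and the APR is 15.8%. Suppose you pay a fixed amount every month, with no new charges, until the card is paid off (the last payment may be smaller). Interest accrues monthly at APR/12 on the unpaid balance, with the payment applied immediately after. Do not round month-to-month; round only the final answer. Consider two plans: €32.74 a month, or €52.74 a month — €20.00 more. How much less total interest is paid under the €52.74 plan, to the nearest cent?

Monthly rate r = 15.8%/12 = 1.31667% = 0.0131667.
At €32.74/mo: n = ⌈−ln(1 − rB₀/P)/ln(1+r)⌉ = 52 payments (last €4.93); total interest = total paid − €1,213.00 = €461.67.
At €52.74/mo: 28 payments (last €30.50); total interest €241.48.
Interest saved = €461.67 − €241.48 = €220.19.

€220.19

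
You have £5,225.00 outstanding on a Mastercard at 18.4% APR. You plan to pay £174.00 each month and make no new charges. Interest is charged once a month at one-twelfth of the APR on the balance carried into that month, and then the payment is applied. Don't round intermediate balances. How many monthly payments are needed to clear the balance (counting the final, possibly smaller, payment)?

41 payments

Monthly rate r = 18.4%/12 = 1.53333% = 0.0153333.
Recurrence: B ← B·(1+r) − £174.00.
Month 1: interest £80.12; balance after payment £5,131.12.
Month 2: interest £78.68; balance after payment £5,035.79.
Closed form: n = −ln(1 − rB₀/P)/ln(1+r) = −ln(0.53956)/ln(1.01533) ≈ 40.547, so the balance reaches zero during payment 41.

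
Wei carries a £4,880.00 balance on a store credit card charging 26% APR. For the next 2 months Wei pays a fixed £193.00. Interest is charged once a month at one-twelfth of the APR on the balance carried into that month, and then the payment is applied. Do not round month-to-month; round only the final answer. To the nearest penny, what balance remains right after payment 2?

Monthly rate r = 26%/12 = 2.16667% = 0.0216667.
Each month: B ← B·(1+r) − £193.00.
Month 1: interest £105.73; balance after payment £4,792.73.
Month 2: interest £103.84; balance after payment £4,703.58.

£4,703.58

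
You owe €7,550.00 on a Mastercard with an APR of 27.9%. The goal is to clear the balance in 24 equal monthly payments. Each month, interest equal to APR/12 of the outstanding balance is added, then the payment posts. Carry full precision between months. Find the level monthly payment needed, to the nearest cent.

€414.02

Monthly rate r = 27.9%/12 = 2.325% = 0.02325.
Level-payment amortization: P = B₀·r / (1 − (1+r)^(−n)) = 7550.00·0.02325 / (1 − 1.02325^(−24)).
Denominator 1 − (1+r)^(−24) = 0.423979526.
P = 175.537 / 0.423979526 ≈ 414.02.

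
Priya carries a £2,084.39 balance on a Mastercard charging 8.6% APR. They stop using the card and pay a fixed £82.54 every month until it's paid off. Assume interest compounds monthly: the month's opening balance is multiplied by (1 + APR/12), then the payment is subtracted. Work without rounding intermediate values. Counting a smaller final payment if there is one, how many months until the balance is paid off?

28 payments

Monthly rate r = 8.6%/12 = 0.716667% = 0.00716667.
Recurrence: B ← B·(1+r) − £82.54.
Month 1: interest £14.94; balance after payment £2,016.79.
Month 2: interest £14.45; balance after payment £1,948.70.
Closed form: n = −ln(1 − rB₀/P)/ln(1+r) = −ln(0.81902)/ln(1.00717) ≈ 27.957, so the balance reaches zero during payment 28.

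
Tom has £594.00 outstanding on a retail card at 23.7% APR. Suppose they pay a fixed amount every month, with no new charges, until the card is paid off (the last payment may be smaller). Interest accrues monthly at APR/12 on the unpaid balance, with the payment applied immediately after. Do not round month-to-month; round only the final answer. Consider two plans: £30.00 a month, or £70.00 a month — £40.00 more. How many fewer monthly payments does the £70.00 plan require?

16 fewer payments

Monthly rate r = 23.7%/12 = 1.975% = 0.01975.
At £30.00/mo: n = ⌈−ln(1 − rB₀/P)/ln(1+r)⌉ = 26 payments (last £10.93); total interest = total paid − £594.00 = £166.93.
At £70.00/mo: 10 payments (last £26.70); total interest £62.70.
Payments saved = 26 − 10 = 16.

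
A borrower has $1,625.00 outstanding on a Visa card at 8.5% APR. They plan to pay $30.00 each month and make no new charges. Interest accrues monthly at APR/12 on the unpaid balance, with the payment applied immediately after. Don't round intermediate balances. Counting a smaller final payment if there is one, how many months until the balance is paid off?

69 months

Monthly rate r = 8.5%/12 = 0.708333% = 0.00708333.
Recurrence: B ← B·(1+r) − $30.00.
Month 1: interest $11.51; balance after payment $1,606.51.
Month 2: interest $11.38; balance after payment $1,587.89.
Closed form: n = −ln(1 − rB₀/P)/ln(1+r) = −ln(0.61632)/ln(1.00708) ≈ 68.570, so the balance reaches zero during payment 69.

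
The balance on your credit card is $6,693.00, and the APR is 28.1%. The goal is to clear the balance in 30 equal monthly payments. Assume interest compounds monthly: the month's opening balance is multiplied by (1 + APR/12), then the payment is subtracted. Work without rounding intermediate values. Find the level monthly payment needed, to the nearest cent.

Monthly rate r = 28.1%/12 = 2.34167% = 0.0234167.
Level-payment amortization: P = B₀·r / (1 − (1+r)^(−n)) = 6693.00·0.0234167 / (1 − 1.02342^(−30)).
Denominator 1 − (1+r)^(−30) = 0.500626559.
P = 156.728 / 0.500626559 ≈ 313.06.

$313.06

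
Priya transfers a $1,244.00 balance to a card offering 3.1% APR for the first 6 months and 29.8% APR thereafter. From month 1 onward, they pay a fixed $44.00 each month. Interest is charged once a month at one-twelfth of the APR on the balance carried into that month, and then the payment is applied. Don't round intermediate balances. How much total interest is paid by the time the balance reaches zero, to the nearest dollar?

$505

Promo months 1–6 at r₀ = 3.1%/12 = 0.00258333; months 7+ at r₁ = 29.8%/12 = 0.0248333.
After month 6: iterate B ← B·(1+r₀) − $44.00 for 6 months → $997.70.
Then at r₁ with $44.00/mo: n₂ = −ln(1 − r₁·B/P)/ln(1+r₁) ≈ 33.76 → 34 more payments.
Total paid = 39·$44.00 + $33.37 = $1,749.37; interest = $1,749.37 − $1,244.00 = $505.37.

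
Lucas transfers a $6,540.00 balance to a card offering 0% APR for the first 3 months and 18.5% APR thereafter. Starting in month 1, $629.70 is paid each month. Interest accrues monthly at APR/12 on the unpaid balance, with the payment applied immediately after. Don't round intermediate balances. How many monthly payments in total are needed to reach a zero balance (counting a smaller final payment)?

Promo months 1–3 at r₀ = 0%/12 = 0; months 4+ at r₁ = 18.5%/12 = 0.0154167.
After month 3 (no interest yet): B = $6,540.00 − 3·$629.70 = $4,650.90.
Then at r₁ with $629.70/mo: n₂ = −ln(1 − r₁·B/P)/ln(1+r₁) ≈ 7.90 → 8 more payments.

11 months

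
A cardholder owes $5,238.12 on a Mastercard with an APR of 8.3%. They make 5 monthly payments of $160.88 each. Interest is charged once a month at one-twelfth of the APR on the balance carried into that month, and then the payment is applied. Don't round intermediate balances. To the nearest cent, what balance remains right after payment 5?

$4,606.19

Monthly rate r = 8.3%/12 = 0.691667% = 0.00691667.
Each month: B ← B·(1+r) − $160.88.
Month 1: interest $36.23; balance after payment $5,113.47.
Month 2: interest $35.37; balance after payment $4,987.96.
Month 3: interest $34.50; balance after payment $4,861.58.
Month 4: interest $33.63; balance after payment $4,734.32.
Month 5: interest $32.75; balance after payment $4,606.19.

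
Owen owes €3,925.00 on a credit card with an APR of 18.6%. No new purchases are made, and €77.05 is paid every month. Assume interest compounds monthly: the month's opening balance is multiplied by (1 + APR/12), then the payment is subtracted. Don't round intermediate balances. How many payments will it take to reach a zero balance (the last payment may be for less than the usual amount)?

102 payments

Monthly rate r = 18.6%/12 = 1.55% = 0.0155.
Recurrence: B ← B·(1+r) − €77.05.
Month 1: interest €60.84; balance after payment €3,908.79.
Month 2: interest €60.59; balance after payment €3,892.32.
Closed form: n = −ln(1 − rB₀/P)/ln(1+r) = −ln(0.21042)/ln(1.0155) ≈ 101.337, so the balance reaches zero during payment 102.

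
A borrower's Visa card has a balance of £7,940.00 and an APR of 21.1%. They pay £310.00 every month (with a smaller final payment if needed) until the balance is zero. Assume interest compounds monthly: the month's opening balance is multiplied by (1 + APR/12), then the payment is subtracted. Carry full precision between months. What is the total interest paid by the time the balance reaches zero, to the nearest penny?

£2,704.72

Monthly rate r = 21.1%/12 = 1.75833% = 0.0175833.
Payoff takes n = ⌈−ln(1 − rB₀/P)/ln(1+r)⌉ = ⌈34.336⌉ = 35 payments; the last is £104.72.
Total paid = 34·£310.00 + £104.72 = £10,644.72.
Total interest = total paid − principal = £10,644.72 − £7,940.00 = £2,704.72.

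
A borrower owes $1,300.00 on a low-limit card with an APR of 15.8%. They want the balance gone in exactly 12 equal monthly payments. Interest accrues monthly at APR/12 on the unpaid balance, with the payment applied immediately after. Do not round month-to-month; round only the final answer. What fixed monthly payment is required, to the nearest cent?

$117.83

Monthly rate r = 15.8%/12 = 1.31667% = 0.0131667.
Level-payment amortization: P = B₀·r / (1 − (1+r)^(−n)) = 1300.00·0.0131667 / (1 − 1.01317^(−12)).
Denominator 1 − (1+r)^(−12) = 0.145269338.
P = 17.1167 / 0.145269338 ≈ 117.83.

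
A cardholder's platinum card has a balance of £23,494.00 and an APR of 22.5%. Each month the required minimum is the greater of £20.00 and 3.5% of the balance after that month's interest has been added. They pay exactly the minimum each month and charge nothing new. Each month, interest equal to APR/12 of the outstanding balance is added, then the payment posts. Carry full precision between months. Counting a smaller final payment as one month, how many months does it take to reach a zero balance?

260 months

Monthly rate r = 22.5%/12 = 1.875% = 0.01875.
While 3.5% of the post-interest balance exceeds £20.00, each month B ← (B·(1+r))·(1 − 0.035), i.e. B shrinks by the factor (1+r)·0.965 = 0.98309.
This holds for months 1–220. Entering month 221 the balance is £551.88; 3.5% of the post-interest balance is now below £20.00, so the flat £20.00 minimum applies from here.
From month 221 a fixed £20.00 at rate r clears £551.88 in 40 more payments. Total: 220 + 40 = 260 months.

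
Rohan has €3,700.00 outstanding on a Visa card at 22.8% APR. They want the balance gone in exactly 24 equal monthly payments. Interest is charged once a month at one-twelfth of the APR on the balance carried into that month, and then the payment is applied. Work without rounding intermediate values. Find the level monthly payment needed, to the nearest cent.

Monthly rate r = 22.8%/12 = 1.9% = 0.019.
Level-payment amortization: P = B₀·r / (1 − (1+r)^(−n)) = 3700.00·0.019 / (1 − 1.019^(−24)).
Denominator 1 − (1+r)^(−24) = 0.363468964.
P = 70.3 / 0.363468964 ≈ 193.41.

€193.41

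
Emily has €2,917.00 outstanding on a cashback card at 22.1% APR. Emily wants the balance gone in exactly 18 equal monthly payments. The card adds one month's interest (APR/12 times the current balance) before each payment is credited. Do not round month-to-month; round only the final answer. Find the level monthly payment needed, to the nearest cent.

Monthly rate r = 22.1%/12 = 1.84167% = 0.0184167.
Level-payment amortization: P = B₀·r / (1 − (1+r)^(−n)) = 2917.00·0.0184167 / (1 − 1.01842^(−18)).
Denominator 1 − (1+r)^(−18) = 0.279985844.
P = 53.7214 / 0.279985844 ≈ 191.87.

€191.87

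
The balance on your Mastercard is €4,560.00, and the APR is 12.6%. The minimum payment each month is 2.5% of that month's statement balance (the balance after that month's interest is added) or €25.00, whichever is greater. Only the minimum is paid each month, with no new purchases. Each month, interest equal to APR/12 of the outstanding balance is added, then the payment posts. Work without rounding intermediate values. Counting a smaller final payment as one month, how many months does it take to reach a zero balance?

Monthly rate r = 12.6%/12 = 1.05% = 0.0105.
While 2.5% of the post-interest balance exceeds €25.00, each month B ← (B·(1+r))·(1 − 0.025), i.e. B shrinks by the factor (1+r)·0.975 = 0.98524.
This holds for months 1–103. Entering month 104 the balance is €985.56; 2.5% of the post-interest balance is now below €25.00, so the flat €25.00 minimum applies from here.
From month 104 a fixed €25.00 at rate r clears €985.56 in 52 more payments. Total: 103 + 52 = 155 months.

155 months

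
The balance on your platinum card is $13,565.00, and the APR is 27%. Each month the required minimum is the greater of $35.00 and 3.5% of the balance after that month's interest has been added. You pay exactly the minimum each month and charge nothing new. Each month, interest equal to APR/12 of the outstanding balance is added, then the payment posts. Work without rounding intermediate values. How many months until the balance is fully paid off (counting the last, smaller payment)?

Monthly rate r = 27%/12 = 2.25% = 0.0225.
While 3.5% of the post-interest balance exceeds $35.00, each month B ← (B·(1+r))·(1 − 0.035), i.e. B shrinks by the factor (1+r)·0.965 = 0.98671.
This holds for months 1–197. Entering month 198 the balance is $972.69; 3.5% of the post-interest balance is now below $35.00, so the flat $35.00 minimum applies from here.
From month 198 a fixed $35.00 at rate r clears $972.69 in 45 more payments. Total: 197 + 45 = 242 months.

242 months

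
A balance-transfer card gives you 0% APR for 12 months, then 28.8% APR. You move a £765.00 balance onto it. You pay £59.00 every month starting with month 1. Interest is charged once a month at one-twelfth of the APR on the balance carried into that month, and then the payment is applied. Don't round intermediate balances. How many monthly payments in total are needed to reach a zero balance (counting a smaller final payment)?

13 payments

Promo months 1–12 at r₀ = 0%/12 = 0; months 13+ at r₁ = 28.8%/12 = 0.024.
After month 12 (no interest yet): B = £765.00 − 12·£59.00 = £57.00.
Then at r₁ with £59.00/mo: n₂ = −ln(1 − r₁·B/P)/ln(1+r₁) ≈ 0.99 → 1 more payments.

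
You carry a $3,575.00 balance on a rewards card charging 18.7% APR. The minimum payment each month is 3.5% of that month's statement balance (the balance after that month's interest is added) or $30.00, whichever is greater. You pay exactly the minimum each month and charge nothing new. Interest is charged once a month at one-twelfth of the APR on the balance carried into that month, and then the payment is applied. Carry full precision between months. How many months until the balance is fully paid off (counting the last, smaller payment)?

109 months

Monthly rate r = 18.7%/12 = 1.55833% = 0.0155833.
While 3.5% of the post-interest balance exceeds $30.00, each month B ← (B·(1+r))·(1 − 0.035), i.e. B shrinks by the factor (1+r)·0.965 = 0.98004.
This holds for months 1–72. Entering month 73 the balance is $837.07; 3.5% of the post-interest balance is now below $30.00, so the flat $30.00 minimum applies from here.
From month 73 a fixed $30.00 at rate r clears $837.07 in 37 more payments. Total: 72 + 37 = 109 months.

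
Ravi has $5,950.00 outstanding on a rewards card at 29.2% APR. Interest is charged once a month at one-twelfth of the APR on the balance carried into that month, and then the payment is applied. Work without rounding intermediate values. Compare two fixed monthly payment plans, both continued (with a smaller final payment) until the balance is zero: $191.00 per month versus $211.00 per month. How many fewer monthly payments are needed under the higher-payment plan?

Monthly rate r = 29.2%/12 = 2.43333% = 0.0243333.
At $191.00/mo: n = ⌈−ln(1 − rB₀/P)/ln(1+r)⌉ = 60 payments (last $3.66); total interest = total paid − $5,950.00 = $5,322.66.
At $211.00/mo: 49 payments (last $43.51); total interest $4,221.51.
Payments saved = 60 − 49 = 11.

11 fewer payments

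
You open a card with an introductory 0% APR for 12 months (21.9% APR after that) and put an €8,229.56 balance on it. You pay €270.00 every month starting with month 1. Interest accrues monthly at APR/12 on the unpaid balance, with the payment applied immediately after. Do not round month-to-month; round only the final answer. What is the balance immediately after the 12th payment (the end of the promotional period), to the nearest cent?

€4,989.56

Promo months 1–12 at r₀ = 0%/12 = 0; months 13+ at r₁ = 21.9%/12 = 0.01825.
After month 12 (no interest yet): B = €8,229.56 − 12·€270.00 = €4,989.56.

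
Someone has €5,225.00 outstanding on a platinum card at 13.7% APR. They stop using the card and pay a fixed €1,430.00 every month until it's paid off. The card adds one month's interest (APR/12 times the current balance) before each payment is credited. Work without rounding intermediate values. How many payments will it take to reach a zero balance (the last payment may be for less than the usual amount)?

4 months

Monthly rate r = 13.7%/12 = 1.14167% = 0.0114167.
Recurrence: B ← B·(1+r) − €1,430.00.
Month 1: interest €59.65; balance after payment €3,854.65.
Month 2: interest €44.01; balance after payment €2,468.66.
Month 3: interest €28.18; balance after payment €1,066.84.
Month 4: interest €12.18; balance after payment €0.00.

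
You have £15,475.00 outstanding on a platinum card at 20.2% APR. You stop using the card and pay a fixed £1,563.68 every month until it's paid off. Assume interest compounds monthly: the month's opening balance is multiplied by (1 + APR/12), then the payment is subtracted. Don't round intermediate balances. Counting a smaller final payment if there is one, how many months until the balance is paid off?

Monthly rate r = 20.2%/12 = 1.68333% = 0.0168333.
Recurrence: B ← B·(1+r) − £1,563.68.
Month 1: interest £260.50; balance after payment £14,171.82.
Month 2: interest £238.56; balance after payment £12,846.69.
Closed form: n = −ln(1 − rB₀/P)/ln(1+r) = −ln(0.83341)/ln(1.01683) ≈ 10.916, so the balance reaches zero during payment 11.

11 months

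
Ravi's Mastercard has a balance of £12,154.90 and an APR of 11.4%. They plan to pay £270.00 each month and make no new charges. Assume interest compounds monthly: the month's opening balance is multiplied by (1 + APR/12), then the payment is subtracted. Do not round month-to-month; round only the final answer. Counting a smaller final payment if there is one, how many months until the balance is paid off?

Monthly rate r = 11.4%/12 = 0.95% = 0.0095.
Recurrence: B ← B·(1+r) − £270.00.
Month 1: interest £115.47; balance after payment £12,000.37.
Month 2: interest £114.00; balance after payment £11,844.38.
Closed form: n = −ln(1 − rB₀/P)/ln(1+r) = −ln(0.57233)/ln(1.0095) ≈ 59.020, so the balance reaches zero during payment 60.

60 months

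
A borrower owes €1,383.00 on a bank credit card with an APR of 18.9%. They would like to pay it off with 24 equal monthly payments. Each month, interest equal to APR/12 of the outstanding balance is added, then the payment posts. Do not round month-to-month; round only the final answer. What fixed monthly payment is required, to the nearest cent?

€69.65

Monthly rate r = 18.9%/12 = 1.575% = 0.01575.
Level-payment amortization: P = B₀·r / (1 − (1+r)^(−n)) = 1383.00·0.01575 / (1 − 1.01575^(−24)).
Denominator 1 − (1+r)^(−24) = 0.312747931.
P = 21.7823 / 0.312747931 ≈ 69.65.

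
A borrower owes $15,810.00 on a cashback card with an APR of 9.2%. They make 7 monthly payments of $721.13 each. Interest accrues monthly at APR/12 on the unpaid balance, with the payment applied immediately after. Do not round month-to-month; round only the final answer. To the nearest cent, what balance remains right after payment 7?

Monthly rate r = 9.2%/12 = 0.766667% = 0.00766667.
Each month: B ← B·(1+r) − $721.13.
Month 1: interest $121.21; balance after payment $15,210.08.
Month 2: interest $116.61; balance after payment $14,605.56.
Month 3: interest $111.98; balance after payment $13,996.41.
Month 4: interest $107.31; balance after payment $13,382.58.
Month 5: interest $102.60; balance after payment $12,764.05.
Month 6: interest $97.86; balance after payment $12,140.78.
Month 7: interest $93.08; balance after payment $11,512.73.

$11,512.73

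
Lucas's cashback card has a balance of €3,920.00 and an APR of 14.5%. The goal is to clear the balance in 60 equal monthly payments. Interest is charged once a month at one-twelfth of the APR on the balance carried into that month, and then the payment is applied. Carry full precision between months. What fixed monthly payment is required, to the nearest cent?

Monthly rate r = 14.5%/12 = 1.20833% = 0.0120833.
Level-payment amortization: P = B₀·r / (1 − (1+r)^(−n)) = 3920.00·0.0120833 / (1 − 1.01208^(−60)).
Denominator 1 − (1+r)^(−60) = 0.513566346.
P = 47.3667 / 0.513566346 ≈ 92.23.

€92.23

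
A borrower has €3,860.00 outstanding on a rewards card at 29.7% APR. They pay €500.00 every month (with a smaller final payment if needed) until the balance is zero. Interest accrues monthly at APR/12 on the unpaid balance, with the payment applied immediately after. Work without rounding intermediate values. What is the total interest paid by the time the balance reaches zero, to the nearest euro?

Monthly rate r = 29.7%/12 = 2.475% = 0.02475.
Payoff takes n = ⌈−ln(1 − rB₀/P)/ln(1+r)⌉ = ⌈8.673⌉ = 9 payments; the last is €337.83.
Total paid = 8·€500.00 + €337.83 = €4,337.83.
Total interest = total paid − principal = €4,337.83 − €3,860.00 = €477.83.

€478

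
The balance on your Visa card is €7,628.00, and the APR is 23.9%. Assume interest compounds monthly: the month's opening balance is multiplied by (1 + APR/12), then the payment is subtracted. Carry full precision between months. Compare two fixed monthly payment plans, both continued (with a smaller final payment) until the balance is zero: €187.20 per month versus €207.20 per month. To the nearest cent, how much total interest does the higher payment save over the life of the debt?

€1,960.26

Monthly rate r = 23.9%/12 = 1.99167% = 0.0199167.
At €187.20/mo: n = ⌈−ln(1 − rB₀/P)/ln(1+r)⌉ = 85 payments (last €118.39); total interest = total paid − €7,628.00 = €8,215.19.
At €207.20/mo: 68 payments (last €0.53); total interest €6,254.93.
Interest saved = €8,215.19 − €6,254.93 = €1,960.26.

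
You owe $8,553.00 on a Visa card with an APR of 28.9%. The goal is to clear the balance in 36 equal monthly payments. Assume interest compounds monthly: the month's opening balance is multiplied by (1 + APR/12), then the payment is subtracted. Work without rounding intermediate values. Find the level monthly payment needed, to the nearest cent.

$357.95

Monthly rate r = 28.9%/12 = 2.40833% = 0.0240833.
Level-payment amortization: P = B₀·r / (1 − (1+r)^(−n)) = 8553.00·0.0240833 / (1 − 1.02408^(−36)).
Denominator 1 − (1+r)^(−36) = 0.575449589.
P = 205.985 / 0.575449589 ≈ 357.95.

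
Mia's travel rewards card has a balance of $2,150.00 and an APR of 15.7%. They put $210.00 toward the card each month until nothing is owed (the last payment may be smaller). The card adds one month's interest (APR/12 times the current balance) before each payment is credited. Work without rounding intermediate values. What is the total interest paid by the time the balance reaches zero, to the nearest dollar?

$173

Monthly rate r = 15.7%/12 = 1.30833% = 0.0130833.
Payoff takes n = ⌈−ln(1 − rB₀/P)/ln(1+r)⌉ = ⌈11.064⌉ = 12 payments; the last is $13.45.
Total paid = 11·$210.00 + $13.45 = $2,323.45.
Total interest = total paid − principal = $2,323.45 − $2,150.00 = $173.45.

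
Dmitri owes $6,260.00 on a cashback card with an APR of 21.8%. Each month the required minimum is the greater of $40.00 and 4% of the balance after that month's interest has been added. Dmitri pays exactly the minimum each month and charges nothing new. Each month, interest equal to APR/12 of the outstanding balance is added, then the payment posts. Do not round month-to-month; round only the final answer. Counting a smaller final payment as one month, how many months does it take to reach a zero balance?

Monthly rate r = 21.8%/12 = 1.81667% = 0.0181667.
While 4% of the post-interest balance exceeds $40.00, each month B ← (B·(1+r))·(1 − 0.04), i.e. B shrinks by the factor (1+r)·0.96 = 0.97744.
This holds for months 1–82. Entering month 83 the balance is $963.75; 4% of the post-interest balance is now below $40.00, so the flat $40.00 minimum applies from here.
From month 83 a fixed $40.00 at rate r clears $963.75 in 32 more payments. Total: 82 + 32 = 114 months.

114 months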